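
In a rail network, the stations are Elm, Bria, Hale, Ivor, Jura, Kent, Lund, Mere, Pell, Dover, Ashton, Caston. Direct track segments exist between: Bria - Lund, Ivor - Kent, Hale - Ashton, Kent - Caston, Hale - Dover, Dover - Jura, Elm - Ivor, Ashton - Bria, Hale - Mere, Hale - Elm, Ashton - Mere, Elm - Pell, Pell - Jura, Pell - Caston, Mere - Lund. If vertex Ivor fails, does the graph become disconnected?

No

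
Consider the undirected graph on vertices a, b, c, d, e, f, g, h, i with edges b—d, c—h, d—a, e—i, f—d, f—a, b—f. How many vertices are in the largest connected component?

4

g is isolated — a component by itself.
Starting from c we can reach c, h. That is one component of size 2.
Starting from e we can reach e, i. That is one component of size 2.
Starting from a we can reach a, b, d, f. That is one component of size 4.
The largest has 4 vertices.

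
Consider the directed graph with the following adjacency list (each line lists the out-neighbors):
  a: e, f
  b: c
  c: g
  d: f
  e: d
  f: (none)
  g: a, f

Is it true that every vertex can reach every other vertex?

There is no directed path from g to c, so the graph is not strongly connected.

No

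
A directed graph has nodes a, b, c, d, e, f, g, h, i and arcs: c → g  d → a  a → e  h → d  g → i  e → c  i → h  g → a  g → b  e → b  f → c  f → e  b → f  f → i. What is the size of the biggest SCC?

{a, b, c, d, e, f, g, h, i} are all mutually reachable — one SCC of size 9.
The largest has 9 vertices.

9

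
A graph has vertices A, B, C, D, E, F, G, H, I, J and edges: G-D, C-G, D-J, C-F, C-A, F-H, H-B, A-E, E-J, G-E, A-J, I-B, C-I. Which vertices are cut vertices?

C

Removing C increases the component count from 1 to 2, so C is a cut vertex.
By contrast removing G leaves 1 component; it is not a cut vertex. No other vertex is a cut vertex either.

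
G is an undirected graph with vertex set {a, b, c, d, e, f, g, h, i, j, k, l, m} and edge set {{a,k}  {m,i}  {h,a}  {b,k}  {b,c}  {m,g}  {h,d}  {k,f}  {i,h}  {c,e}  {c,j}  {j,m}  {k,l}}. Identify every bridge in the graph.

The edges on the cycle b-c-j-m-i-h-a-k-b are not bridges since each lies on that cycle.
But removing c—e disconnects c from e; removing l—k disconnects l from k; removing d—h disconnects d from h; removing f—k disconnects f from k — these are bridges.
In total 5 edges are bridges.

c-e, d-h, f-k, g-m, k-l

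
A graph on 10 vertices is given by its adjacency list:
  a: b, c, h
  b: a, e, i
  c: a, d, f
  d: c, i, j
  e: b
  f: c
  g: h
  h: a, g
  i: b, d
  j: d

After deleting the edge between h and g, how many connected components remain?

2

Before removal there is 1 component.
h-g is a bridge — removing it separates h's side from g's side.
After removal: 2 components.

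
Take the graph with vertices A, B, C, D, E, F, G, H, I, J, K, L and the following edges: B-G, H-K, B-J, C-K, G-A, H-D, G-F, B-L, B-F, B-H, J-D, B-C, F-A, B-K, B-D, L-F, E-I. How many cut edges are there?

1

The edges on the cycle B-G-A-F-B are not bridges since each lies on that cycle.
But removing E-I disconnects E from I — this is a bridge.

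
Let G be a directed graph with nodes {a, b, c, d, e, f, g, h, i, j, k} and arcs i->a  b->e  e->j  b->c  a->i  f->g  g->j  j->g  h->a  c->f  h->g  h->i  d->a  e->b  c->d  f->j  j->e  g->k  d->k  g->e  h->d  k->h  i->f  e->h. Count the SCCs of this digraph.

{a, b, c, d, e, f, g, h, i, j, k} are all mutually reachable — one SCC of size 11.
That gives 1 strongly connected component.

1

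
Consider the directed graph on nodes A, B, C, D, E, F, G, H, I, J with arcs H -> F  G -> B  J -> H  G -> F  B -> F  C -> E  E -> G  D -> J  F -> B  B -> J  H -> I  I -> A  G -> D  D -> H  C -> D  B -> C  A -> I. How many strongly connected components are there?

2

{B, C, D, E, F, G, H, J} are all mutually reachable — one SCC of size 8.
{A, I} are all mutually reachable — one SCC of size 2.
That gives 2 strongly connected components.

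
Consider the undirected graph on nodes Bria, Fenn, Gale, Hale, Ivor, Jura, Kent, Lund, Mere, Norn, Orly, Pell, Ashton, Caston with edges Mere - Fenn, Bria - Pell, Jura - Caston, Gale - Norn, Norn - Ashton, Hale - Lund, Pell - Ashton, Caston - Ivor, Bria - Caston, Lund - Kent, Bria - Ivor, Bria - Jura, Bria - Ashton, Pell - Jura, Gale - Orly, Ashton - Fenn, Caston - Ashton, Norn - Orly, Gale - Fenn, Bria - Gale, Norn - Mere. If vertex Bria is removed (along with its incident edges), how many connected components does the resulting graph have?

With Bria gone, the remaining components are: {Hale, Kent, Lund}; {Fenn, Gale, Ivor, Jura, Mere, Norn, Orly, Pell, Ashton, Caston}.
That is 2 components.

2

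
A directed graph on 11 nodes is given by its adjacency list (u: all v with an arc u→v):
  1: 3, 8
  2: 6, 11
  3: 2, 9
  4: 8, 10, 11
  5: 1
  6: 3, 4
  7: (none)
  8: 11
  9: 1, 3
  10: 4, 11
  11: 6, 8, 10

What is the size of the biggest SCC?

9

{1, 2, 3, 4, 6, 8, 9, 10, 11} are all mutually reachable — one SCC of size 9.
{7} is an SCC by itself.
{5} is an SCC by itself.
The largest has 9 vertices.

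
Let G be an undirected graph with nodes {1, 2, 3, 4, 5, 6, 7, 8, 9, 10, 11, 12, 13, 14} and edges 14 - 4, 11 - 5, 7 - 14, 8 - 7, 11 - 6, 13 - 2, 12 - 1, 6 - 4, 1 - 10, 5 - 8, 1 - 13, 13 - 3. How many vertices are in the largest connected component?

7

9 is isolated — a component by itself.
Starting from 1 we can reach 1, 2, 3, 10, 12, 13. That is one component of size 6.
Starting from 4 we can reach 4, 5, 6, 7, 8, 11, 14. That is one component of size 7.
The largest has 7 vertices.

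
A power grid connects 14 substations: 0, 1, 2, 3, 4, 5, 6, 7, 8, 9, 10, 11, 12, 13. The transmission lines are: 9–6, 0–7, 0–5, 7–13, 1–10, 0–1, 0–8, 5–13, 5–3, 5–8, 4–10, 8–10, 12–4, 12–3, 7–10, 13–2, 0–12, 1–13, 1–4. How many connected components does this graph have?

3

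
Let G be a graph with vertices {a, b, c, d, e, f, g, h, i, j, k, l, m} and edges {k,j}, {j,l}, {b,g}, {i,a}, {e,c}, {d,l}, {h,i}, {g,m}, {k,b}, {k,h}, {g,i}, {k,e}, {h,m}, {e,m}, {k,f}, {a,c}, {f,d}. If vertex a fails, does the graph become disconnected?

No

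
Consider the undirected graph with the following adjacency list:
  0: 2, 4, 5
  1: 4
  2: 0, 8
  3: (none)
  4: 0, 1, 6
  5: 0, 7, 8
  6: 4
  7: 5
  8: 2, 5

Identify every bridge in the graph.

The edges on the cycle 2-8-5-0-2 are not bridges since each lies on that cycle.
But removing 0-4 disconnects 0 from 4; removing 4-1 disconnects 4 from 1; removing 5-7 disconnects 5 from 7; removing 4-6 disconnects 4 from 6 — these are bridges.

0-4, 1-4, 4-6, 5-7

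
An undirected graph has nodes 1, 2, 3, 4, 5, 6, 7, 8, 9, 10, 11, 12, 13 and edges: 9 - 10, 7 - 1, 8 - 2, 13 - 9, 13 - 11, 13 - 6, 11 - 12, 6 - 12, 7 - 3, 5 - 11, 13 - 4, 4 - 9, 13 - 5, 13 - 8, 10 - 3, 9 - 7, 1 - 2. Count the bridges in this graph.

The edges on the cycle 13-4-9-13 are not bridges since each lies on that cycle.
Every edge lies on some cycle, so there are no bridges.

0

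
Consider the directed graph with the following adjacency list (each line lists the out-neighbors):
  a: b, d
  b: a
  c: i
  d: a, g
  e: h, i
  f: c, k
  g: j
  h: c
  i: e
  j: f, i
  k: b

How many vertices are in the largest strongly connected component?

{a, b, d, f, g, j, k} are all mutually reachable — one SCC of size 7.
{c, e, h, i} are all mutually reachable — one SCC of size 4.
The largest has 7 vertices.

7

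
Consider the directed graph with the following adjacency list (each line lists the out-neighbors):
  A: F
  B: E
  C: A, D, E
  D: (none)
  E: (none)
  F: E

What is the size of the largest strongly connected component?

1

{A} is an SCC by itself.
{B} is an SCC by itself.
{F} is an SCC by itself.
{D} is an SCC by itself.
{C} is an SCC by itself.
(and 1 more singleton SCC)
The largest has 1 vertex.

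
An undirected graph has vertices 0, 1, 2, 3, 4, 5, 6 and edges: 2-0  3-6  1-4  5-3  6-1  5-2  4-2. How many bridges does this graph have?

1

The edges on the cycle 5-3-6-1-4-2-5 are not bridges since each lies on that cycle.
But removing 2-0 disconnects 2 from 0 — this is a bridge.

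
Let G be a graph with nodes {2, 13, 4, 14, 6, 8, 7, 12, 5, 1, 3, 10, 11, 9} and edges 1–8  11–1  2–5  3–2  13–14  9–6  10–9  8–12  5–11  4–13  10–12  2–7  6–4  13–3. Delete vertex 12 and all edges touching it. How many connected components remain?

With 12 gone, the remaining components are: {1, 2, 3, 4, 5, 6, 7, 8, 9, 10, 11, 13, 14}.
That is 1 component.

1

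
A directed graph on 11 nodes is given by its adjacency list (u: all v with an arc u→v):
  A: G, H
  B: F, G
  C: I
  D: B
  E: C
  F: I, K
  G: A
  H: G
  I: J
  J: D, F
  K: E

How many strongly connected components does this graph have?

{B, C, D, E, F, I, J, K} are all mutually reachable — one SCC of size 8.
{A, G, H} are all mutually reachable — one SCC of size 3.
That gives 2 strongly connected components.

2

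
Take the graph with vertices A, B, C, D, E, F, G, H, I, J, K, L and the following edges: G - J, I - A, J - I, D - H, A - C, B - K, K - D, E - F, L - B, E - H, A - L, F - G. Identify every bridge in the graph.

A-C

The edges on the cycle E-F-G-J-I-A-L-B-K-D-H-E are not bridges since each lies on that cycle.
But removing C - A disconnects C from A — this is a bridge.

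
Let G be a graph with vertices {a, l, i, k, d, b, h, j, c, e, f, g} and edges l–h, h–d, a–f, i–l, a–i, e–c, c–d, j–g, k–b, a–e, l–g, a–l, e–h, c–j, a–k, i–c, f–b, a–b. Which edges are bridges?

none

The edges on the cycle e-h-d-c-e are not bridges since each lies on that cycle.
Every edge lies on some cycle, so there are no bridges.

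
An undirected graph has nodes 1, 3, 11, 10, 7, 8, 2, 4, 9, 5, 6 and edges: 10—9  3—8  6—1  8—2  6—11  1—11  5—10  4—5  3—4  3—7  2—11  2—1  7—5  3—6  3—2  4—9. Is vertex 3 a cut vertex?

Deleting 3 raises the number of components from 1 to 2, so 3 is a cut vertex.

Yes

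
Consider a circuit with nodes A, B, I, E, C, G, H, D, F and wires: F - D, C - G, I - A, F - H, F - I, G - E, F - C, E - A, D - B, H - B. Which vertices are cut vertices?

Removing F increases the component count from 1 to 2, so F is a cut vertex.
By contrast removing B leaves 1 component; it is not a cut vertex. No other vertex is a cut vertex either.

F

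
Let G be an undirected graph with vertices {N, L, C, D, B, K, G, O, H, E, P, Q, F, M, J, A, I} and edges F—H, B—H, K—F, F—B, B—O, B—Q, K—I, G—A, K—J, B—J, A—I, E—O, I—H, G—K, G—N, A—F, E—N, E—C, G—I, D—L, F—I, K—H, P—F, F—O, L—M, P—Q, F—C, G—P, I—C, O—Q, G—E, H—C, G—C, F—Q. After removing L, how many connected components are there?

3

With L gone, the remaining components are: {D}; {M}; {A, B, C, E, F, G, H, I, J, K, N, O, P, Q}.
That is 3 components.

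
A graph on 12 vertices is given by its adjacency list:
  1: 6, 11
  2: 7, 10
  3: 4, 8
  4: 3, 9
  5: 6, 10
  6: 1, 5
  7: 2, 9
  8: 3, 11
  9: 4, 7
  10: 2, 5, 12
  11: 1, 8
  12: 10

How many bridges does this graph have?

1

The edges on the cycle 2-7-9-4-3-8-11-1-6-5-10-2 are not bridges since each lies on that cycle.
But removing 10-12 disconnects 10 from 12 — this is a bridge.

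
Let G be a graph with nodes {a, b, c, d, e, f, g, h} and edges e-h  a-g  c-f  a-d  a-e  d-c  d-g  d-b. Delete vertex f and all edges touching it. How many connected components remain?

1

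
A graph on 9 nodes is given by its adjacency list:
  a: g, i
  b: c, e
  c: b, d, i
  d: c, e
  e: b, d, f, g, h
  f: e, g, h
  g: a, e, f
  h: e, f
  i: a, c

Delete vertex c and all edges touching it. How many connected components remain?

1

With c gone, the remaining components are: {a, b, d, e, f, g, h, i}.
That is 1 component.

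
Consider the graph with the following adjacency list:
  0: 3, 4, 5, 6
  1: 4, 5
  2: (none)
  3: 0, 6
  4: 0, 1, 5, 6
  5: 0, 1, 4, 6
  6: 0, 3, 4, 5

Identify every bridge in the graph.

The edges on the cycle 1-4-0-3-6-5-1 are not bridges since each lies on that cycle.
Every edge lies on some cycle, so there are no bridges.

none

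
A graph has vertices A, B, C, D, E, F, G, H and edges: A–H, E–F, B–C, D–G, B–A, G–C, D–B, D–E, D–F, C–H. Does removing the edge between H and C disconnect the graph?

After removing H–C, the path H-A-B-C still connects them, so the edge is not a bridge.

No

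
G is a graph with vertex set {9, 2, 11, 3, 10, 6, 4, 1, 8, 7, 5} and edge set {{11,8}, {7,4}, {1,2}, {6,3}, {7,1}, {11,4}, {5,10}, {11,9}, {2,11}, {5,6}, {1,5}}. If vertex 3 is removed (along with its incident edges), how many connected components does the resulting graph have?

With 3 gone, the remaining components are: {1, 2, 4, 5, 6, 7, 8, 9, 10, 11}.
That is 1 component.

1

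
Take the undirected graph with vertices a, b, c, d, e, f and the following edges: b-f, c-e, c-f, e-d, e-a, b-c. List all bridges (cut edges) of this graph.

The edges on the cycle b-c-f-b are not bridges since each lies on that cycle.
But removing e-a disconnects e from a; removing c-e disconnects c from e; removing e-d disconnects e from d — these are bridges.

a-e, c-e, d-e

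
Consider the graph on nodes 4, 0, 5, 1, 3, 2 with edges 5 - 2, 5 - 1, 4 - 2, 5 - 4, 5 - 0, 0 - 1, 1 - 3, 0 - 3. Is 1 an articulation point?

Deleting 1 leaves 1 component (was 1) (its neighbors 0, 3, 5 remain connected to each other), so 1 is not a cut vertex.

No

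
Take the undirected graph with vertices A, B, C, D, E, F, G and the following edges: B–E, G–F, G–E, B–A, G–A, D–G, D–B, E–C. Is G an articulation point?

Yes

Deleting G raises the number of components from 1 to 2, so G is a cut vertex.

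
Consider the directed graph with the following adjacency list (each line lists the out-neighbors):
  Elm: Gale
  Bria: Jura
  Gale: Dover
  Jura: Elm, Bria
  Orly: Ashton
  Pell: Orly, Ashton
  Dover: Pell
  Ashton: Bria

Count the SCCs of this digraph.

{Elm, Bria, Gale, Jura, Orly, Pell, Dover, Ashton} are all mutually reachable — one SCC of size 8.
That gives 1 strongly connected component.

1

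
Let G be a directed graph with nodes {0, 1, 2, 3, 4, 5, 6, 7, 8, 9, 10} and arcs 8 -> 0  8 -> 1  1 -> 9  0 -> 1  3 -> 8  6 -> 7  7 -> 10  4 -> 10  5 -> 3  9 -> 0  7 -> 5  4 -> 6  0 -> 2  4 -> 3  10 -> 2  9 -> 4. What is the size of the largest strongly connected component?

9

{0, 1, 3, 4, 5, 6, 7, 8, 9} are all mutually reachable — one SCC of size 9.
{2} is an SCC by itself.
{10} is an SCC by itself.
The largest has 9 vertices.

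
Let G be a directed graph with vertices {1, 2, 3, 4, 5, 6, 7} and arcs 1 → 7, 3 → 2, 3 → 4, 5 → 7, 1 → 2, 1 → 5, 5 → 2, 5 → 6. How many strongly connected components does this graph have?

{2} is an SCC by itself.
{3} is an SCC by itself.
{6} is an SCC by itself.
{1} is an SCC by itself.
{7} is an SCC by itself.
(and 2 more singleton SCCs)
That gives 7 strongly connected components.

7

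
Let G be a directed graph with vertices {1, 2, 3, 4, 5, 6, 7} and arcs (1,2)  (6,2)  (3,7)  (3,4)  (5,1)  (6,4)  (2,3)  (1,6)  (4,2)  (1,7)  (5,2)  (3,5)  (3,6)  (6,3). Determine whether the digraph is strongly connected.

No

There is no directed path from 7 to 2, so the graph is not strongly connected.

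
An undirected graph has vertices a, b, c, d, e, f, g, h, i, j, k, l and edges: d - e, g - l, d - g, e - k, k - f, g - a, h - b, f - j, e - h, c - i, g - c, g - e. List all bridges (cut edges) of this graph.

a-g, b-h, c-g, c-i, e-h, e-k, f-j, f-k, g-l

The edges on the cycle d-g-e-d are not bridges since each lies on that cycle.
But removing g - c disconnects g from c; removing e - h disconnects e from h; removing h - b disconnects h from b; removing i - c disconnects i from c — these are bridges.
In total 9 edges are bridges.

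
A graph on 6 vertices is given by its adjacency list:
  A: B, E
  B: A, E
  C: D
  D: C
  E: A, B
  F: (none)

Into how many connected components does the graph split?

F is isolated — a component by itself.
Starting from C we can reach C, D. That is one component of size 2.
Starting from A we can reach A, B, E. That is one component of size 3.
Total: 3 components.

3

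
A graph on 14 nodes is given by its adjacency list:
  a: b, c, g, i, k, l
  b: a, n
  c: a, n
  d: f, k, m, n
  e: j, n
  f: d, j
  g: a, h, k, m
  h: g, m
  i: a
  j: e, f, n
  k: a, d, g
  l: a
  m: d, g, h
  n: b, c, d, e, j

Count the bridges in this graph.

2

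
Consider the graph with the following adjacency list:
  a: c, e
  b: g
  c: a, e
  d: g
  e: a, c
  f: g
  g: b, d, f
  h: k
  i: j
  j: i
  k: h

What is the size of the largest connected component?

4

Starting from h we can reach h, k. That is one component of size 2.
Starting from i we can reach i, j. That is one component of size 2.
Starting from a we can reach a, c, e. That is one component of size 3.
Starting from b we can reach b, d, f, g. That is one component of size 4.
The largest has 4 vertices.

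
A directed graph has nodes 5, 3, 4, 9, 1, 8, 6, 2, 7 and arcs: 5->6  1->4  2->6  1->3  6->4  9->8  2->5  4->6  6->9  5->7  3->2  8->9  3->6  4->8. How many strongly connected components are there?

7

{4, 6} are all mutually reachable — one SCC of size 2.
{8, 9} are all mutually reachable — one SCC of size 2.
{5} is an SCC by itself.
{2} is an SCC by itself.
{3} is an SCC by itself.
(and 2 more singleton SCCs)
That gives 7 strongly connected components.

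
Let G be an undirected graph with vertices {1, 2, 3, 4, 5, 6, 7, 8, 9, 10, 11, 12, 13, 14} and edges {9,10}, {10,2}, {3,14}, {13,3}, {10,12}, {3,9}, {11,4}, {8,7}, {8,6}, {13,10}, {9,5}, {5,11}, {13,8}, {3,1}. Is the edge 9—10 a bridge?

After removing 9—10, the path 9-3-13-10 still connects them, so the edge is not a bridge.

No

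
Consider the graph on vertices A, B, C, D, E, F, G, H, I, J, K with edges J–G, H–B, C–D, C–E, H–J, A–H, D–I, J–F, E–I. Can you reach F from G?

Yes

From G we can reach A, B, F, G, H, J, which includes F.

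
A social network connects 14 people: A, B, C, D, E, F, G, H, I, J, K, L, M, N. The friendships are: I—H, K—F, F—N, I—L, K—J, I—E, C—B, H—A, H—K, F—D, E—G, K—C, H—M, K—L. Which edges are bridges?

The edges on the cycle I-H-K-L-I are not bridges since each lies on that cycle.
But removing B—C disconnects B from C; removing D—F disconnects D from F; removing K—F disconnects K from F; removing K—C disconnects K from C — these are bridges.
In total 10 edges are bridges.

A-H, B-C, C-K, D-F, E-G, E-I, F-K, F-N, H-M, J-K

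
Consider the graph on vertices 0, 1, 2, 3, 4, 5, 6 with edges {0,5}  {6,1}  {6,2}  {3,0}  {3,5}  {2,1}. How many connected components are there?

3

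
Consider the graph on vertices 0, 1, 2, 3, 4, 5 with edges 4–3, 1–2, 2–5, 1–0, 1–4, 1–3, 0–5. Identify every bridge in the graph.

none

The edges on the cycle 1-4-3-1 are not bridges since each lies on that cycle.
Every edge lies on some cycle, so there are no bridges.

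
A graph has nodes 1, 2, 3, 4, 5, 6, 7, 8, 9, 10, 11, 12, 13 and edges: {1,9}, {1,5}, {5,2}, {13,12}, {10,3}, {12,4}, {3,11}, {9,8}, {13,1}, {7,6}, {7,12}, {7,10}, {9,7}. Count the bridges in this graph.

The edges on the cycle 13-1-9-7-12-13 are not bridges since each lies on that cycle.
But removing 4 - 12 disconnects 4 from 12; removing 11 - 3 disconnects 11 from 3; removing 5 - 1 disconnects 5 from 1; removing 10 - 3 disconnects 10 from 3 — these are bridges.
In total 8 edges are bridges.

8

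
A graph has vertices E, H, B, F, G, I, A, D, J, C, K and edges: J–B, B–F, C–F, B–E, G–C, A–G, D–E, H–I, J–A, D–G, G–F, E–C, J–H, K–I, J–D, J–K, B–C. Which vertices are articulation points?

J

Removing J increases the component count from 1 to 2, so J is a cut vertex.
By contrast removing F leaves 1 component; it is not a cut vertex. No other vertex is a cut vertex either.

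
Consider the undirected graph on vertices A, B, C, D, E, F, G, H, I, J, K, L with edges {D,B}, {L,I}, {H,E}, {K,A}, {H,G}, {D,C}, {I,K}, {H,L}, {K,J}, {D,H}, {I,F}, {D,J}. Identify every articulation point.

Removing D increases the component count from 1 to 3, so D is a cut vertex.
Removing H increases the component count from 1 to 3, so H is a cut vertex.
Removing I increases the component count from 1 to 2, so I is a cut vertex.
Likewise K is a cut vertex.
By contrast removing E leaves 1 component; it is not a cut vertex. No other vertex is a cut vertex either.

D, H, I, K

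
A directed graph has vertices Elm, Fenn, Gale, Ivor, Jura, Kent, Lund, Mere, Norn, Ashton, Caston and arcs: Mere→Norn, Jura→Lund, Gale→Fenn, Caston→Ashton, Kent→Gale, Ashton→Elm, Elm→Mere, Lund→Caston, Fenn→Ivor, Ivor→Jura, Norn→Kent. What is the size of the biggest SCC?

{Elm, Fenn, Gale, Ivor, Jura, Kent, Lund, Mere, Norn, Ashton, Caston} are all mutually reachable — one SCC of size 11.
The largest has 11 vertices.

11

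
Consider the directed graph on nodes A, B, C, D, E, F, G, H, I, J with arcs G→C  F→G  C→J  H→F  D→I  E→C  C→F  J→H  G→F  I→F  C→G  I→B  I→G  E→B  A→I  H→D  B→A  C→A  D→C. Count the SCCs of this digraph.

2

{A, B, C, D, F, G, H, I, J} are all mutually reachable — one SCC of size 9.
{E} is an SCC by itself.
That gives 2 strongly connected components.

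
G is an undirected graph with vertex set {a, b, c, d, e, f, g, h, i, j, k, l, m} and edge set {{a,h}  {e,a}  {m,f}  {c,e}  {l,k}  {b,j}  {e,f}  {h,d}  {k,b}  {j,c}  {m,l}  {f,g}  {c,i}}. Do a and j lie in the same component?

From a we can reach a, b, c, d, e, f, g, h, i, j, k, l, m, which includes j.

Yes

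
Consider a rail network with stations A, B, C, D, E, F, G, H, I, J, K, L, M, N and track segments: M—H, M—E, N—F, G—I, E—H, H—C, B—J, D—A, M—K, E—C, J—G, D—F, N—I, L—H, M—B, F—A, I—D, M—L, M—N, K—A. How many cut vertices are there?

1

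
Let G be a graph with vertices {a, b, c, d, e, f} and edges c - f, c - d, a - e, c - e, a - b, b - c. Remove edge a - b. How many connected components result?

1

a and b are still connected via a-e-c-b, so the component count stays at 1.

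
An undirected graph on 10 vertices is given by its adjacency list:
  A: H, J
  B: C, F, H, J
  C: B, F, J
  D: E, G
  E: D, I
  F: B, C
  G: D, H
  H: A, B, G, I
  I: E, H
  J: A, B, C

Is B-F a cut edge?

After removing B-F, the path B-C-F still connects them, so the edge is not a bridge.

No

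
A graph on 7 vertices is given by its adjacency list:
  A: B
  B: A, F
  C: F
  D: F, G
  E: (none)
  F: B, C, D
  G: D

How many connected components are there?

2

E is isolated — a component by itself.
Starting from A we can reach A, B, C, D, F, G. That is one component of size 6.
Total: 2 components.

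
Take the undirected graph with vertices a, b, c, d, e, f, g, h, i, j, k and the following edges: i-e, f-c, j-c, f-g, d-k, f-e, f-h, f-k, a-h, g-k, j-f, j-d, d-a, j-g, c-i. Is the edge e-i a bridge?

After removing e-i, the path e-f-c-i still connects them, so the edge is not a bridge.

No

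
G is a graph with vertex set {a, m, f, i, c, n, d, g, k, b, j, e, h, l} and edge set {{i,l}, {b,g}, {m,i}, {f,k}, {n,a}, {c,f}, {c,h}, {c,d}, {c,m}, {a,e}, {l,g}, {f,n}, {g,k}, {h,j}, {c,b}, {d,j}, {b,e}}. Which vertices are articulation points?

Removing c increases the component count from 1 to 2, so c is a cut vertex.
By contrast removing f leaves 1 component; it is not a cut vertex. No other vertex is a cut vertex either.

c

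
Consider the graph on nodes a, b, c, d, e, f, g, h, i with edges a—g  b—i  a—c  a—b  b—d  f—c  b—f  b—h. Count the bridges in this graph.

4

The edges on the cycle a-b-f-c-a are not bridges since each lies on that cycle.
But removing b—d disconnects b from d; removing b—h disconnects b from h; removing b—i disconnects b from i; removing a—g disconnects a from g — these are bridges.
That makes 4 bridges.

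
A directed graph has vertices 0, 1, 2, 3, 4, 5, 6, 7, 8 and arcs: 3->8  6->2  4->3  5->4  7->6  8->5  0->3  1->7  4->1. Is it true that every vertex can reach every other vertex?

No

There is no directed path from 7 to 4, so the graph is not strongly connected.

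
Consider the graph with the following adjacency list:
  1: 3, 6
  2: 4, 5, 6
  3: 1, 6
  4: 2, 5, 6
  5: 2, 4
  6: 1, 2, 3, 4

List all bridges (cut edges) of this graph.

none

The edges on the cycle 6-3-1-6 are not bridges since each lies on that cycle.
Every edge lies on some cycle, so there are no bridges.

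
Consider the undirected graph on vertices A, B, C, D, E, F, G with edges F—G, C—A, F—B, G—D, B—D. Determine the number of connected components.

3

E is isolated — a component by itself.
Starting from A we can reach A, C. That is one component of size 2.
Starting from B we can reach B, D, F, G. That is one component of size 4.
Total: 3 components.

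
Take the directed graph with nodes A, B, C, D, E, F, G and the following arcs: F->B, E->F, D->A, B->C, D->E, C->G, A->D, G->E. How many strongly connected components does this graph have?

2

{B, C, E, F, G} are all mutually reachable — one SCC of size 5.
{A, D} are all mutually reachable — one SCC of size 2.
That gives 2 strongly connected components.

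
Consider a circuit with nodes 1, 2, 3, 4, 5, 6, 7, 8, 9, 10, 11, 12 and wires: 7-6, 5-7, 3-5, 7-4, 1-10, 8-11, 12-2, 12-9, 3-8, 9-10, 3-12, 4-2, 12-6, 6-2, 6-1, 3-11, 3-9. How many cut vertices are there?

1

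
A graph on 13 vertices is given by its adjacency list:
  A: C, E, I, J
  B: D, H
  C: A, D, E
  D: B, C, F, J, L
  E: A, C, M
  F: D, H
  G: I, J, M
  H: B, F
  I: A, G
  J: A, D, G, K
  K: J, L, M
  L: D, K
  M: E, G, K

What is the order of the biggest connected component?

13

Starting from A we can reach A, B, C, D, E, F, G, H, I, J, K, L, M. That is one component of size 13.
The largest has 13 vertices.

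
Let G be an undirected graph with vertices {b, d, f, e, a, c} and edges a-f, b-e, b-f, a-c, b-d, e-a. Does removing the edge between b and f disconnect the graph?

No

After removing b-f, the path b-e-a-f still connects them, so the edge is not a bridge.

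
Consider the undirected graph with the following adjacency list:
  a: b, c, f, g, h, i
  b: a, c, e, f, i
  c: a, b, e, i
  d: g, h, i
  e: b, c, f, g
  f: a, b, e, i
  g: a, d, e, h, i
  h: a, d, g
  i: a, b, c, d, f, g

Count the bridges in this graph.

0

The edges on the cycle i-d-g-i are not bridges since each lies on that cycle.
Every edge lies on some cycle, so there are no bridges.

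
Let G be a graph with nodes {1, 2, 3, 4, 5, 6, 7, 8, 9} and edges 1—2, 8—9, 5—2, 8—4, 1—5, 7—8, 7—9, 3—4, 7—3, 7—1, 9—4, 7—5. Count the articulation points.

1

Removing 7 increases the component count from 2 to 3, so 7 is a cut vertex.
By contrast removing 5 leaves 2 components; it is not a cut vertex. No other vertex is a cut vertex either.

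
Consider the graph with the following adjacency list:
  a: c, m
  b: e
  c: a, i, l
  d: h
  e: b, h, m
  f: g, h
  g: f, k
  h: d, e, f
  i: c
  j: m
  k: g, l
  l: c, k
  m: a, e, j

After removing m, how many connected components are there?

2

With m gone, the remaining components are: {j}; {a, b, c, d, e, f, g, h, i, k, l}.
That is 2 components.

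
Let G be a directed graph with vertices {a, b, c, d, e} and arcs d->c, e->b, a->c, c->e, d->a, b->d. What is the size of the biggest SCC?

{a, b, c, d, e} are all mutually reachable — one SCC of size 5.
The largest has 5 vertices.

5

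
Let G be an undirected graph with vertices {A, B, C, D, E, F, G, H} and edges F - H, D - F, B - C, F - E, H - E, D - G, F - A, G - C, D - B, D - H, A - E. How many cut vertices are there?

Removing D increases the component count from 1 to 2, so D is a cut vertex.
By contrast removing G leaves 1 component; it is not a cut vertex. No other vertex is a cut vertex either.

1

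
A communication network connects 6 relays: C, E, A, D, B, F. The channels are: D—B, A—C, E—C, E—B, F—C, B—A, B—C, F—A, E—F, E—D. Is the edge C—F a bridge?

No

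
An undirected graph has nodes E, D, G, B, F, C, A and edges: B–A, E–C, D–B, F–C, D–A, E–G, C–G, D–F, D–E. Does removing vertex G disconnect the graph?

Deleting G leaves 1 component (was 1) (its neighbors C, E remain connected to each other), so G is not a cut vertex.

No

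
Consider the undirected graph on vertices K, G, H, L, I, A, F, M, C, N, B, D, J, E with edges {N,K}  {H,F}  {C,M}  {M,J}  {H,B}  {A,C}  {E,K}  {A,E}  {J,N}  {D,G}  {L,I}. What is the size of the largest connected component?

Starting from I we can reach I, L. That is one component of size 2.
Starting from D we can reach D, G. That is one component of size 2.
Starting from B we can reach B, F, H. That is one component of size 3.
Starting from A we can reach A, C, E, J, K, M, N. That is one component of size 7.
The largest has 7 vertices.

7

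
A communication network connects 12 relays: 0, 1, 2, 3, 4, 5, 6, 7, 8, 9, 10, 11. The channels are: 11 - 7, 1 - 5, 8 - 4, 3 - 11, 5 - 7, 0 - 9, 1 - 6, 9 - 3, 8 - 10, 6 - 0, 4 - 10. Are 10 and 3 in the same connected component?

The component containing 10 is {4, 8, 10}, and 3 is not in it.

No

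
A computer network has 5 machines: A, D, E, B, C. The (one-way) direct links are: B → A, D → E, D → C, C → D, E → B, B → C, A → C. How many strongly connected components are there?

{A, B, C, D, E} are all mutually reachable — one SCC of size 5.
That gives 1 strongly connected component.

1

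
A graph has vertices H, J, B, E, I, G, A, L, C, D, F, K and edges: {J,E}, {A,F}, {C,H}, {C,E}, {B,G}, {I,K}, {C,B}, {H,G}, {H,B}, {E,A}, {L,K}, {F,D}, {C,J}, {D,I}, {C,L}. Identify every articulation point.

C

Removing C increases the component count from 1 to 2, so C is a cut vertex.
By contrast removing E leaves 1 component; it is not a cut vertex. No other vertex is a cut vertex either.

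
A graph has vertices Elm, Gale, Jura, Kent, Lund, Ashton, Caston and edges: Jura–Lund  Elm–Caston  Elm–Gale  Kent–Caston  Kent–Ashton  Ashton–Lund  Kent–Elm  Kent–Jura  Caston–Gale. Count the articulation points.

Removing Kent increases the component count from 1 to 2, so Kent is a cut vertex.
By contrast removing Jura leaves 1 component; it is not a cut vertex. No other vertex is a cut vertex either.

1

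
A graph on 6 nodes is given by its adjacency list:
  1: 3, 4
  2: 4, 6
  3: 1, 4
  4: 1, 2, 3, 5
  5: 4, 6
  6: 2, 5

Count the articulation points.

1

Removing 4 increases the component count from 1 to 2, so 4 is a cut vertex.
By contrast removing 6 leaves 1 component; it is not a cut vertex. No other vertex is a cut vertex either.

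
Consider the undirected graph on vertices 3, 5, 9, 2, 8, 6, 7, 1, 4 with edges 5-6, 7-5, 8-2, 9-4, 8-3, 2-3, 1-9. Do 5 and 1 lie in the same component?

No

The component containing 5 is {5, 6, 7}, and 1 is not in it.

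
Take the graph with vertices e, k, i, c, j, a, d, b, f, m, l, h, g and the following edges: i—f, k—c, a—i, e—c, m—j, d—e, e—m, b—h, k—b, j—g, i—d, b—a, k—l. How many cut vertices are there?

Removing b increases the component count from 1 to 2, so b is a cut vertex.
Removing e increases the component count from 1 to 2, so e is a cut vertex.
Removing i increases the component count from 1 to 2, so i is a cut vertex.
Likewise j, k, m are cut vertices.
By contrast removing c leaves 1 component; it is not a cut vertex. No other vertex is a cut vertex either.

6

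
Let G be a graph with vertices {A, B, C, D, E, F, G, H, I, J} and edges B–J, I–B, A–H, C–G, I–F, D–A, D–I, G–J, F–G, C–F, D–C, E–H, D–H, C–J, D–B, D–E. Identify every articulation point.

D

Removing D increases the component count from 1 to 2, so D is a cut vertex.
By contrast removing A leaves 1 component; it is not a cut vertex. No other vertex is a cut vertex either.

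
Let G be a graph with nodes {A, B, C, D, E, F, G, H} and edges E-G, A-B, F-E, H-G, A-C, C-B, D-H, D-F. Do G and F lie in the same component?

From G we can reach D, E, F, G, H, which includes F.

Yes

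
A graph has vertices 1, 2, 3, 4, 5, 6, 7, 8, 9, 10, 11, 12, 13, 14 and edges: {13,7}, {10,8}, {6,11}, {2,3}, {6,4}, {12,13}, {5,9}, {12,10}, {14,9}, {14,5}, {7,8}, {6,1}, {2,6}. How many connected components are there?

Starting from 5 we can reach 5, 9, 14. That is one component of size 3.
Starting from 7 we can reach 7, 8, 10, 12, 13. That is one component of size 5.
Starting from 1 we can reach 1, 2, 3, 4, 6, 11. That is one component of size 6.
Total: 3 components.

3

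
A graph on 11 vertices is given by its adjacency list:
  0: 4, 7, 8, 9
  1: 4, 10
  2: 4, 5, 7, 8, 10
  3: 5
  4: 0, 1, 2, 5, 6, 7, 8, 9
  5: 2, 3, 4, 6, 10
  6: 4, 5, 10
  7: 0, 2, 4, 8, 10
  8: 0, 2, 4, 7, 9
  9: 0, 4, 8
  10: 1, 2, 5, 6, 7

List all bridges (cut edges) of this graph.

The edges on the cycle 2-4-1-10-5-2 are not bridges since each lies on that cycle.
But removing 3-5 disconnects 3 from 5 — this is a bridge.

3-5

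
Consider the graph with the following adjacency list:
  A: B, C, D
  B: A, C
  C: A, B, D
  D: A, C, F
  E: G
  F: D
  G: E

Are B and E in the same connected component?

No

The component containing B is {A, B, C, D, F}, and E is not in it.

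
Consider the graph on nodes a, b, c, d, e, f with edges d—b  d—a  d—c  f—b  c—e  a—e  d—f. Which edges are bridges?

none

The edges on the cycle d-f-b-d are not bridges since each lies on that cycle.
Every edge lies on some cycle, so there are no bridges.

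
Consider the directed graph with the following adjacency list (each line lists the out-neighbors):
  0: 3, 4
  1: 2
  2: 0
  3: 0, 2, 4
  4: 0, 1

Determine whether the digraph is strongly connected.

From 3 we can reach every vertex (0, 1, 2, 3, 4), and every vertex can reach 3 (0, 1, 2, 3, 4). So the whole graph is one strongly connected component.

Yes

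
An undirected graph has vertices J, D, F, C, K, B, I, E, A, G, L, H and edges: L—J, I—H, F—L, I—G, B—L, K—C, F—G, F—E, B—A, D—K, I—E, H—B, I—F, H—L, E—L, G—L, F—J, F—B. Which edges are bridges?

A-B, C-K, D-K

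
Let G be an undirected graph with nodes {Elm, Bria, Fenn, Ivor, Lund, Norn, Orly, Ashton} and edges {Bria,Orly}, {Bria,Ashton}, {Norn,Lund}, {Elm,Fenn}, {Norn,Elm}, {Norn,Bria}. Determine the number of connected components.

2

Ivor is isolated — a component by itself.
Starting from Elm we can reach Elm, Bria, Fenn, Lund, Norn, Orly, Ashton. That is one component of size 7.
Total: 2 components.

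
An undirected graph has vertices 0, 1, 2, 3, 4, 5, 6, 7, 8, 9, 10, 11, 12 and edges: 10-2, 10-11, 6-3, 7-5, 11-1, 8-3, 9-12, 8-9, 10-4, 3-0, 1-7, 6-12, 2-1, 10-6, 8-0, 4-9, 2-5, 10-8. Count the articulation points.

Removing 10 increases the component count from 1 to 2, so 10 is a cut vertex.
By contrast removing 4 leaves 1 component; it is not a cut vertex. No other vertex is a cut vertex either.

1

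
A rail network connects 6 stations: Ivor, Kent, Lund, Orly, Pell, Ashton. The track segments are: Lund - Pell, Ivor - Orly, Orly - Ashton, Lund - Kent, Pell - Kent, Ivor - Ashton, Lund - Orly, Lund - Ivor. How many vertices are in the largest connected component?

Starting from Ivor we can reach Ivor, Kent, Lund, Orly, Pell, Ashton. That is one component of size 6.
The largest has 6 vertices.

6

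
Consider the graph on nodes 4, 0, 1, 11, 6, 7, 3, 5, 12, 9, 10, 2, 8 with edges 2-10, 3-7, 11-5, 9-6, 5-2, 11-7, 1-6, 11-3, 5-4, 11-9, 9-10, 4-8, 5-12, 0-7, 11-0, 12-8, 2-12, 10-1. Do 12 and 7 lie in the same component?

From 12 we can reach 0, 1, 2, 3, 4, 5, 6, 7, 8, 9, 10, 11, 12, which includes 7.

Yes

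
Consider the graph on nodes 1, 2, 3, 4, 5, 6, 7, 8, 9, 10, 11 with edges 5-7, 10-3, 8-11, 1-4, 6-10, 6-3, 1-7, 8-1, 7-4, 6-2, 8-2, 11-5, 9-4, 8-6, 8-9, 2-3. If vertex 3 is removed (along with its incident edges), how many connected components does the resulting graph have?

With 3 gone, the remaining components are: {1, 2, 4, 5, 6, 7, 8, 9, 10, 11}.
That is 1 component.

1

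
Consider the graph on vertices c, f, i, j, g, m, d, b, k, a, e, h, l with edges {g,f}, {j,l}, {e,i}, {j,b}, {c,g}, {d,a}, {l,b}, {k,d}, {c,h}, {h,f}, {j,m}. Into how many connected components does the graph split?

4

Starting from e we can reach e, i. That is one component of size 2.
Starting from a we can reach a, d, k. That is one component of size 3.
Starting from c we can reach c, f, g, h. That is one component of size 4.
Starting from b we can reach b, j, l, m. That is one component of size 4.
Total: 4 components.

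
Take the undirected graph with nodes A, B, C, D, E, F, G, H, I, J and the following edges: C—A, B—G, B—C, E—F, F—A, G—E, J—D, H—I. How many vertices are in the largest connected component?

Starting from H we can reach H, I. That is one component of size 2.
Starting from D we can reach D, J. That is one component of size 2.
Starting from A we can reach A, B, C, E, F, G. That is one component of size 6.
The largest has 6 vertices.

6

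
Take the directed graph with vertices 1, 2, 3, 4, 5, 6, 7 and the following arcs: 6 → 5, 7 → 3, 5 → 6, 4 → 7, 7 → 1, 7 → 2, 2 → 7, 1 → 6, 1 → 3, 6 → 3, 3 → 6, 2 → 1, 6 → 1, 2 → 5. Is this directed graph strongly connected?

No

There is no directed path from 5 to 7, so the graph is not strongly connected.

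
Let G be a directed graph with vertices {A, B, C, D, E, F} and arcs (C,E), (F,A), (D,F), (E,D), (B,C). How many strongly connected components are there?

6

{C} is an SCC by itself.
{D} is an SCC by itself.
{F} is an SCC by itself.
{B} is an SCC by itself.
{A} is an SCC by itself.
(and 1 more singleton SCC)
That gives 6 strongly connected components.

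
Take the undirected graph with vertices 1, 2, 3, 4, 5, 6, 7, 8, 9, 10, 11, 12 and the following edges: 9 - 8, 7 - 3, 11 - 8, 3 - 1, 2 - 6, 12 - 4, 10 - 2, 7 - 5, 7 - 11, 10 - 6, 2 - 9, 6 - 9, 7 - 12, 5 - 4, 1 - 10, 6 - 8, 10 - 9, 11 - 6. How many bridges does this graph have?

0

The edges on the cycle 7-5-4-12-7 are not bridges since each lies on that cycle.
Every edge lies on some cycle, so there are no bridges.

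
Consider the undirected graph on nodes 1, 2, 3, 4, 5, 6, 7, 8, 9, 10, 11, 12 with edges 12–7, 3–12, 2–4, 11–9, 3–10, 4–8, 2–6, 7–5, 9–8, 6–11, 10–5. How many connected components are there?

3

1 is isolated — a component by itself.
Starting from 3 we can reach 3, 5, 7, 10, 12. That is one component of size 5.
Starting from 2 we can reach 2, 4, 6, 8, 9, 11. That is one component of size 6.
Total: 3 components.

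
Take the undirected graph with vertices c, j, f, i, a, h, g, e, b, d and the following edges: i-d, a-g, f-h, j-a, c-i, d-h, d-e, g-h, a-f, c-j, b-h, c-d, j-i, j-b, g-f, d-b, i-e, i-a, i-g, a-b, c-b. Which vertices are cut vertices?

Removing g, for instance, still leaves 1 component. No single vertex removal increases the component count — the graph has no articulation points.

none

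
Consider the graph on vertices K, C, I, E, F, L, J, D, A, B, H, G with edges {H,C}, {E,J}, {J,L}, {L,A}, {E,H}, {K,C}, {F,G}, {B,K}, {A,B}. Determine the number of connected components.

4

D is isolated — a component by itself.
I is isolated — a component by itself.
Starting from F we can reach F, G. That is one component of size 2.
Starting from A we can reach A, B, C, E, H, J, K, L. That is one component of size 8.
Total: 4 components.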